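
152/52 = 2+12/13 = 2.92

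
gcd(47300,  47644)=172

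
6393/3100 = 2 + 193/3100 = 2.06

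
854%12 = 2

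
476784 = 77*6192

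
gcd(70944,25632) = 96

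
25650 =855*30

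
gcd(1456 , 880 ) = 16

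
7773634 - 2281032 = 5492602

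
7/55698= 7/55698 =0.00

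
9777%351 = 300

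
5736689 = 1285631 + 4451058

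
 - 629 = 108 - 737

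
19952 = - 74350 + 94302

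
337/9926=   337/9926  =  0.03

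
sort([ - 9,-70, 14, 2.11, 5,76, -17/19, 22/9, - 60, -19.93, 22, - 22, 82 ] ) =[-70,-60,  -  22,- 19.93, - 9, - 17/19, 2.11, 22/9 , 5, 14, 22 , 76, 82] 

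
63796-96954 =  - 33158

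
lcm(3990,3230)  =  67830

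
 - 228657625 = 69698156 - 298355781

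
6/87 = 2/29 = 0.07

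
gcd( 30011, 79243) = 1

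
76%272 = 76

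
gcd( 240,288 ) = 48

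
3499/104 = 33 + 67/104 = 33.64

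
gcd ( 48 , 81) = 3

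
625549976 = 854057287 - 228507311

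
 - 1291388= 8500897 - 9792285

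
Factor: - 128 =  - 2^7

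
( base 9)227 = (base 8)273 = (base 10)187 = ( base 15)C7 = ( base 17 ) b0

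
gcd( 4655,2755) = 95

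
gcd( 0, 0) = 0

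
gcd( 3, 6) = 3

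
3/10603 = 3/10603 = 0.00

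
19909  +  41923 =61832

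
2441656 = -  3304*( - 739 )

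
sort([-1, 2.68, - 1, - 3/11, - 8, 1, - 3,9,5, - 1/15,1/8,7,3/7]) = [-8, - 3 , - 1, -1, - 3/11 , - 1/15, 1/8,3/7,1,2.68,5, 7, 9] 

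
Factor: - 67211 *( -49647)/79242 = 1112274839/26414 = 2^( - 1 )*13^1*19^1*47^( - 1)*67^1*  281^(-1)*67211^1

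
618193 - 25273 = 592920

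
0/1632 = 0 = 0.00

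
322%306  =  16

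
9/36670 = 9/36670 = 0.00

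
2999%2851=148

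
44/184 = 11/46 = 0.24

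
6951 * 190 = 1320690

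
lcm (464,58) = 464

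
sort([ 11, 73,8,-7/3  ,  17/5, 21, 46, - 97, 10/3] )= [ - 97 , - 7/3  ,  10/3,  17/5, 8,  11,21,46 , 73 ]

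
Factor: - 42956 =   -  2^2*10739^1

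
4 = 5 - 1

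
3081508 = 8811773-5730265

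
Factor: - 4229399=- 71^2*839^1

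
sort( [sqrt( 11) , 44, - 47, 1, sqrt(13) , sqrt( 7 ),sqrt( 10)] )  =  [ - 47, 1, sqrt (7) , sqrt( 10), sqrt( 11), sqrt( 13),44]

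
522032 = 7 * 74576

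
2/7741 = 2/7741= 0.00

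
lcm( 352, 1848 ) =7392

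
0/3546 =0 = 0.00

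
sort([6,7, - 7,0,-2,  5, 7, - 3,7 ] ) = [ - 7 , - 3,-2,0, 5, 6,7, 7,7]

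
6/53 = 6/53 = 0.11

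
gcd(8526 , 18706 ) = 2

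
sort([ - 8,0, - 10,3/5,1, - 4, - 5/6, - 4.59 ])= [ - 10, - 8, - 4.59, - 4, - 5/6, 0, 3/5,1] 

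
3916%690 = 466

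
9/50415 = 3/16805 = 0.00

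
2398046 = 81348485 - 78950439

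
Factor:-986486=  - 2^1*493243^1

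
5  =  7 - 2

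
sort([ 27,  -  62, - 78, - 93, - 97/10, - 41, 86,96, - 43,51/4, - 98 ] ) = [ - 98,- 93, - 78, - 62,-43, - 41,  -  97/10,51/4, 27, 86 , 96 ]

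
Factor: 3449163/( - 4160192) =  - 2^(-6 )*3^1*353^1 * 3257^1 * 65003^( - 1 )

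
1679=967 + 712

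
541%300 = 241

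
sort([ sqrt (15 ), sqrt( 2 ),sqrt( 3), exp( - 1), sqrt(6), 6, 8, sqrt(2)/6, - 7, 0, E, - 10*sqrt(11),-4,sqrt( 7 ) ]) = [- 10 * sqrt(11 ), - 7, - 4,0,  sqrt(2)/6, exp( - 1), sqrt(2), sqrt(3), sqrt (6), sqrt (7), E, sqrt(15),6,8]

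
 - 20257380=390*( - 51942) 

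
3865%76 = 65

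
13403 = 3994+9409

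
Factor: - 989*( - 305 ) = 301645 = 5^1*23^1*43^1*  61^1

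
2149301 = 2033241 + 116060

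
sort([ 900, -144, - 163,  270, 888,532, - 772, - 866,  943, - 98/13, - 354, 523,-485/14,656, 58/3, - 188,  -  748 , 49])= [-866, - 772 , - 748,- 354,-188 , - 163, - 144, - 485/14, - 98/13  ,  58/3, 49,  270,523, 532,656, 888,900, 943]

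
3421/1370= 3421/1370 = 2.50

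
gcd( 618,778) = 2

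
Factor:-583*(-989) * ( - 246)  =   - 2^1*3^1*11^1*23^1 *41^1*43^1*53^1 = -141840402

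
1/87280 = 1/87280 = 0.00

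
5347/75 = 5347/75=71.29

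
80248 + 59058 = 139306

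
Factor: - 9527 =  - 7^1*1361^1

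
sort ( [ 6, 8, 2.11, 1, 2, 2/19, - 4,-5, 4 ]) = [ - 5,-4,  2/19, 1,2,2.11, 4, 6,8 ] 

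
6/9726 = 1/1621 = 0.00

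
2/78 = 1/39=0.03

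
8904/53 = 168 = 168.00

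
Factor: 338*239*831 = 67129842 = 2^1*3^1*13^2*239^1*277^1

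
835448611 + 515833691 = 1351282302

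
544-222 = 322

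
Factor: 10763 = 47^1*229^1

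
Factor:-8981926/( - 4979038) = 43^1*67^( - 1)*71^1*73^(-1) *509^(-1)*1471^1  =  4490963/2489519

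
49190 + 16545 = 65735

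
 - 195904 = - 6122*32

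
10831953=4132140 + 6699813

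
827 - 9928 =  - 9101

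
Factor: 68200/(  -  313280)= - 2^( - 3)*5^1*31^1*89^(-1) = - 155/712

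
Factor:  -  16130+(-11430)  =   - 2^3*5^1*13^1*53^1 = - 27560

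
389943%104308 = 77019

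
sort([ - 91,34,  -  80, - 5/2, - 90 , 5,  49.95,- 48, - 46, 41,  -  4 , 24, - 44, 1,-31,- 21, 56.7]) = [  -  91, - 90, - 80 , - 48, - 46, - 44, - 31,-21, - 4, - 5/2, 1, 5 , 24,  34 , 41,  49.95,56.7]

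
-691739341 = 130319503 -822058844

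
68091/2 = 68091/2 = 34045.50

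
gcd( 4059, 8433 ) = 9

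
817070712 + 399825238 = 1216895950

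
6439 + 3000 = 9439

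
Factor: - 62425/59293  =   - 5^2* 11^1*13^( - 1)*227^1*4561^ (-1)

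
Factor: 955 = 5^1*191^1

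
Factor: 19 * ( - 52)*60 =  - 2^4*3^1*5^1 *13^1 * 19^1=-59280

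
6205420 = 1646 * 3770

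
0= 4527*0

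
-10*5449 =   -  54490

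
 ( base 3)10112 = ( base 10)95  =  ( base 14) 6b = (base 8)137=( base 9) 115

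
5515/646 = 8+347/646 = 8.54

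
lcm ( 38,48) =912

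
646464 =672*962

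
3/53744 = 3/53744=0.00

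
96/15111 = 32/5037  =  0.01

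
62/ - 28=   -  3 + 11/14 = - 2.21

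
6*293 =1758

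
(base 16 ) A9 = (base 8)251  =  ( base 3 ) 20021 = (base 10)169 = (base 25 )6j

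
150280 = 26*5780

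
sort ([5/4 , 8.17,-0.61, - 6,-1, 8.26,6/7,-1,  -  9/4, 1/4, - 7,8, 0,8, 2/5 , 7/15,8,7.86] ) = [  -  7, - 6,  -  9/4,- 1, - 1, - 0.61,0,1/4,2/5,7/15, 6/7,5/4,7.86, 8, 8,8 , 8.17,8.26]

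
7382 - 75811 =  -68429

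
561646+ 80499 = 642145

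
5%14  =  5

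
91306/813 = 112 + 250/813 = 112.31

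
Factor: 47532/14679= 68/21=2^2*3^( - 1)*7^( - 1)*17^1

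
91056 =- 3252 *(- 28)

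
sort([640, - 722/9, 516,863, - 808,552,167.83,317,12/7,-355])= [-808, - 355, - 722/9, 12/7, 167.83,317,  516, 552, 640,863]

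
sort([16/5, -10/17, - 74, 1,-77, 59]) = [ - 77, - 74,-10/17,1,16/5, 59]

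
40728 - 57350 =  -16622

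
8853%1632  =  693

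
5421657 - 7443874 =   -  2022217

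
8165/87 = 93  +  74/87 = 93.85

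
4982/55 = 90  +  32/55 = 90.58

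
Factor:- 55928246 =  - 2^1*11^1*2542193^1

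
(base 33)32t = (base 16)D22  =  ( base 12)1B42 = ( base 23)684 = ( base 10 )3362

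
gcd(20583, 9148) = 2287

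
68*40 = 2720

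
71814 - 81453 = - 9639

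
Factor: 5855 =5^1*1171^1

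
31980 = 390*82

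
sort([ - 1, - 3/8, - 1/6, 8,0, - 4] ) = [  -  4,-1,-3/8,  -  1/6, 0, 8]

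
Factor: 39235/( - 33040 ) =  - 19/16 =-2^(-4)*19^1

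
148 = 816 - 668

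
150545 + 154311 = 304856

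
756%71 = 46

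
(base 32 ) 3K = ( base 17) 6e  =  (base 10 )116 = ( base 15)7b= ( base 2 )1110100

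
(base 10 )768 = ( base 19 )228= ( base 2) 1100000000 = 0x300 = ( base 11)639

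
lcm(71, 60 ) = 4260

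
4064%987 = 116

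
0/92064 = 0 = 0.00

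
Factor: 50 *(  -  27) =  - 2^1*3^3*5^2 = - 1350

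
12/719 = 12/719 = 0.02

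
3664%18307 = 3664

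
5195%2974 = 2221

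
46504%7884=7084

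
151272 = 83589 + 67683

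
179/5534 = 179/5534 = 0.03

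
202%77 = 48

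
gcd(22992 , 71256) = 24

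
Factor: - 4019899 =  - 13^1*309223^1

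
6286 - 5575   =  711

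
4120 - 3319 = 801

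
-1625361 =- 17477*93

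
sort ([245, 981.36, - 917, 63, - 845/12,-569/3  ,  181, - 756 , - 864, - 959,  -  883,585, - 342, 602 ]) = [ - 959,-917, - 883, - 864,- 756,-342, -569/3,  -  845/12, 63,181, 245, 585,602, 981.36]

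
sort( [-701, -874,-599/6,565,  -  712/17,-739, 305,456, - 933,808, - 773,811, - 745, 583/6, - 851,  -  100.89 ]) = [-933, - 874, - 851, - 773, - 745,-739, - 701, - 100.89, -599/6, -712/17,583/6,305,456, 565,808,811 ] 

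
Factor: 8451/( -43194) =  - 9/46  =  - 2^ ( - 1)*3^2*23^ ( - 1 ) 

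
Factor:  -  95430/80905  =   - 2^1*3^1*11^(  -  1 )*1471^ ( - 1)*3181^1 = - 19086/16181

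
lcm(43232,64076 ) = 3588256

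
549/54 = 10 + 1/6 = 10.17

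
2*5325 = 10650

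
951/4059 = 317/1353 =0.23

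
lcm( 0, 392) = 0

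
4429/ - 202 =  - 22+15/202 = - 21.93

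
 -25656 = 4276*( - 6)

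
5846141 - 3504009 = 2342132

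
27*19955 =538785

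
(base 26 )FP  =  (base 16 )19F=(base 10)415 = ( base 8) 637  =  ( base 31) dc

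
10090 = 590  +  9500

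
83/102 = 83/102 = 0.81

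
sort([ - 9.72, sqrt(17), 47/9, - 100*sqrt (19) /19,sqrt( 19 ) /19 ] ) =[  -  100*sqrt(19)/19, - 9.72,sqrt( 19) /19, sqrt(17),47/9]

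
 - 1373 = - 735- 638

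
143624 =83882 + 59742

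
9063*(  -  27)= - 244701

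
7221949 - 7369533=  - 147584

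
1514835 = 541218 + 973617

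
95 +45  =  140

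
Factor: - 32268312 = -2^3*3^2*17^1 * 41^1 *643^1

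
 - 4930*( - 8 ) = 39440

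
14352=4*3588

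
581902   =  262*2221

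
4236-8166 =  - 3930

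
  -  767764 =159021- 926785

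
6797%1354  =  27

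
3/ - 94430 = -1+94427/94430 = - 0.00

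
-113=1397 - 1510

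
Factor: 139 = 139^1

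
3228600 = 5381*600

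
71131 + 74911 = 146042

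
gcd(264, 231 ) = 33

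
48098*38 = 1827724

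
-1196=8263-9459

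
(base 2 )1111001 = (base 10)121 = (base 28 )49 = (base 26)4H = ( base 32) 3P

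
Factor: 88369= 19^1*4651^1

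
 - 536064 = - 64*8376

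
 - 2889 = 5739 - 8628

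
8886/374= 23 + 142/187 = 23.76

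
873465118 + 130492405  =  1003957523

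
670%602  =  68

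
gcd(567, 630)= 63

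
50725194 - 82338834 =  - 31613640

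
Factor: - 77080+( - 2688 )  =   - 79768 = - 2^3*13^2*59^1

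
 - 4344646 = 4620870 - 8965516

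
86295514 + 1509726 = 87805240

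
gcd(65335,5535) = 5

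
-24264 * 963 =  - 23366232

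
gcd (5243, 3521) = 7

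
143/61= 2 + 21/61 = 2.34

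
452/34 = 13+5/17 = 13.29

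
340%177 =163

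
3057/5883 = 1019/1961 = 0.52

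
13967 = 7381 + 6586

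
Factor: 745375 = 5^3 * 67^1*89^1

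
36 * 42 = 1512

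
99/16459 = 99/16459 = 0.01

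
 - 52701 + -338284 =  - 390985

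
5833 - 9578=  - 3745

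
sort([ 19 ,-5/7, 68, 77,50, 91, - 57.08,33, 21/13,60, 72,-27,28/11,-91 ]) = [-91,-57.08, - 27, - 5/7, 21/13,28/11, 19,33,50, 60, 68,  72,77,91]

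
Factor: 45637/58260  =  2^( - 2 )*3^( - 1 ) * 5^( - 1)*47^1 = 47/60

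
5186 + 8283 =13469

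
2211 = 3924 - 1713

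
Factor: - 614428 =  -2^2*153607^1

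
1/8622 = 1/8622 = 0.00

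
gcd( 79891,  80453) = 1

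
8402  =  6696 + 1706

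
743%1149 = 743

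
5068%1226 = 164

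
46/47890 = 23/23945 = 0.00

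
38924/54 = 19462/27 = 720.81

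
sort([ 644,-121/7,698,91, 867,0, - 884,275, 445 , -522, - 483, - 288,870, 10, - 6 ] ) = [ - 884, - 522, - 483, - 288, - 121/7, - 6, 0,10 , 91 , 275, 445,644,  698, 867, 870]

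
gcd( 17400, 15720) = 120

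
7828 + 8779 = 16607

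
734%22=8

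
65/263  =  65/263 = 0.25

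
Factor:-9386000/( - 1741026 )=4693000/870513 = 2^3*3^(-1) * 5^3*7^( - 1 ) * 13^1 * 19^2 * 41453^( - 1)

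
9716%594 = 212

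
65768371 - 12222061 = 53546310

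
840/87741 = 280/29247 = 0.01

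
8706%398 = 348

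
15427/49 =314 + 41/49  =  314.84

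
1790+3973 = 5763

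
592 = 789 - 197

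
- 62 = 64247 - 64309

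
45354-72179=-26825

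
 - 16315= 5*( - 3263) 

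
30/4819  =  30/4819 =0.01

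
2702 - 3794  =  -1092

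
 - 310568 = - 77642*4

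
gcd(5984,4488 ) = 1496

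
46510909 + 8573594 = 55084503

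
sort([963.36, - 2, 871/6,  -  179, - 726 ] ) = [ - 726, - 179, - 2 , 871/6,963.36]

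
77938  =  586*133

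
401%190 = 21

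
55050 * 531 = 29231550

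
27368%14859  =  12509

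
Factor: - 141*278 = - 2^1*3^1*47^1*139^1 = - 39198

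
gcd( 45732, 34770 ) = 6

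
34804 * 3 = 104412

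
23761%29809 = 23761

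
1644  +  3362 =5006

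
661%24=13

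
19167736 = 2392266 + 16775470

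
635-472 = 163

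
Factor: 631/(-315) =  - 3^( - 2)*5^( - 1 ) * 7^( - 1 )*631^1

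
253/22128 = 253/22128 = 0.01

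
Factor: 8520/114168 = 5^1*67^( - 1 ) = 5/67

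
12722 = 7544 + 5178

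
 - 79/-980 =79/980= 0.08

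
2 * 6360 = 12720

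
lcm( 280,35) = 280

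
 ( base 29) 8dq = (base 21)G3C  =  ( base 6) 53003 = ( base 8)15733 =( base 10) 7131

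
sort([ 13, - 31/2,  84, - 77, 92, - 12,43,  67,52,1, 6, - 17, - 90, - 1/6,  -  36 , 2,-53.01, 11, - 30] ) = [  -  90, - 77, - 53.01,-36, - 30 ,  -  17, - 31/2,-12, - 1/6,1,2, 6,11,  13,43,52,67,84,  92 ] 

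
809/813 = 809/813=1.00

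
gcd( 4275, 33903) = 9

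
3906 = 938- - 2968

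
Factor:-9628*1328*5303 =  - 67804073152 = - 2^6*29^1*83^2*5303^1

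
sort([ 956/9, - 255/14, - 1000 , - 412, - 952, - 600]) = [ - 1000, - 952, - 600,  -  412 , - 255/14,956/9] 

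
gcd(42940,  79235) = 5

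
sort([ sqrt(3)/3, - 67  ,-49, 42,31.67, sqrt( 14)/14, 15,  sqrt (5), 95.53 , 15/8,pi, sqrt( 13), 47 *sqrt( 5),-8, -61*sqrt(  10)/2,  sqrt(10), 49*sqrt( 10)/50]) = [-61*sqrt( 10)/2,-67,-49 ,-8, sqrt(14) /14, sqrt( 3) /3 , 15/8,sqrt(5),49*sqrt( 10)/50, pi,sqrt(10), sqrt (13), 15,  31.67 , 42, 95.53,47*sqrt( 5 ) ] 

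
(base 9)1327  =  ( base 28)17h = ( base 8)1745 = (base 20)29h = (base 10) 997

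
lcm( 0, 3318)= 0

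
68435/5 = 13687=13687.00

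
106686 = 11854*9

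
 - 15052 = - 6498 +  - 8554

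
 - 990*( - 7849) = 7770510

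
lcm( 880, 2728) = 27280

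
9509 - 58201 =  - 48692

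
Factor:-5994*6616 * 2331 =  - 92438844624 = - 2^4* 3^6  *7^1*37^2*827^1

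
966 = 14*69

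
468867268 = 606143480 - 137276212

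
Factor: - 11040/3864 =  - 2^2*5^1*7^( - 1 ) =-  20/7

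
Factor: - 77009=  -  53^1*1453^1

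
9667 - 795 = 8872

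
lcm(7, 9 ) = 63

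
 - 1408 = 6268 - 7676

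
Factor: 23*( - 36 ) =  - 828 = - 2^2*3^2*23^1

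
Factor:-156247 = - 7^1 *13^1 * 17^1 * 101^1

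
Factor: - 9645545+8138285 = - 1507260 =- 2^2*3^1*5^1*25121^1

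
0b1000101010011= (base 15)14AA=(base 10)4435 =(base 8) 10523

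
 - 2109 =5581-7690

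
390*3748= 1461720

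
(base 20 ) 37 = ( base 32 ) 23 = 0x43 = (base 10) 67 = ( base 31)25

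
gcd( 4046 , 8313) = 17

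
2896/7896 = 362/987=0.37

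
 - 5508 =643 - 6151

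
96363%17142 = 10653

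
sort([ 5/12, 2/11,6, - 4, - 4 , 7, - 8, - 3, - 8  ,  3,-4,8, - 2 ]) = [ - 8,  -  8,-4, -4 ,-4,- 3 ,-2, 2/11,5/12, 3, 6,7, 8 ] 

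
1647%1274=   373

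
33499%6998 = 5507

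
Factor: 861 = 3^1*7^1*41^1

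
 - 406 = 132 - 538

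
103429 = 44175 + 59254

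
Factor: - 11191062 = - 2^1*3^1*31^1*60167^1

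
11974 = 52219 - 40245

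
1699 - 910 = 789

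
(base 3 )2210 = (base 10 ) 75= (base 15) 50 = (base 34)27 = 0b1001011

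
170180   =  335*508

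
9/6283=9/6283  =  0.00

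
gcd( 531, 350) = 1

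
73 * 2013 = 146949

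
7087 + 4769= 11856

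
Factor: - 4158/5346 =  - 3^( - 2 )*7^1   =  - 7/9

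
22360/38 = 11180/19 = 588.42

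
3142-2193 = 949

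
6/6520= 3/3260 = 0.00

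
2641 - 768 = 1873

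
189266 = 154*1229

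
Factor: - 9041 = - 9041^1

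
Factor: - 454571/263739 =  - 3^( - 1)*7^( - 1 )*13^1*19^( - 1)*73^1*479^1*661^(- 1)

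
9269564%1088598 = 560780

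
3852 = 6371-2519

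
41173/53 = 776 + 45/53 = 776.85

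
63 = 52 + 11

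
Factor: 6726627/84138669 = 39337/492039 = 3^( - 2 )* 23^( - 1)*139^1*283^1*2377^( - 1 )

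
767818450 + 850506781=1618325231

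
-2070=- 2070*1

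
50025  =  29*1725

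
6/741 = 2/247 = 0.01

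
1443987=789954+654033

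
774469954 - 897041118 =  -122571164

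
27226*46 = 1252396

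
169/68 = 169/68  =  2.49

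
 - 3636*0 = 0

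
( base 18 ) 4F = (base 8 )127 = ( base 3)10020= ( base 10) 87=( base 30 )2r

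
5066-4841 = 225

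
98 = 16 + 82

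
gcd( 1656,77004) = 828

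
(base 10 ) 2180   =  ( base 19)60E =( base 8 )4204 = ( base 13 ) cb9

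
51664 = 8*6458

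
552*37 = 20424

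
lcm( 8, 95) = 760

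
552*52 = 28704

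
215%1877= 215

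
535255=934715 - 399460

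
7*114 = 798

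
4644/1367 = 4644/1367 = 3.40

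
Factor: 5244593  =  881^1 *5953^1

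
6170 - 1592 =4578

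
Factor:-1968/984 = - 2^1 =- 2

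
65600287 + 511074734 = 576675021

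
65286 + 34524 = 99810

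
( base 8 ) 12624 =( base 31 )5n6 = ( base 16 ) 1594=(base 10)5524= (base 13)268c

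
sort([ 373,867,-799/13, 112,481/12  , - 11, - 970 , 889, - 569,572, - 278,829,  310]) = [ -970, - 569, - 278, - 799/13, - 11,481/12,112, 310, 373, 572,829, 867,889]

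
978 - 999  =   - 21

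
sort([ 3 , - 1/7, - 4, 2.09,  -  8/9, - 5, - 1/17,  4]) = [  -  5, - 4, - 8/9, - 1/7,  -  1/17, 2.09, 3,4]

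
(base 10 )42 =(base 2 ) 101010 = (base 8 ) 52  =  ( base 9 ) 46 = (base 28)1e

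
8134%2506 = 616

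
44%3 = 2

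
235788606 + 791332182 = 1027120788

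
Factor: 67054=2^1*13^1*2579^1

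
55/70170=11/14034 = 0.00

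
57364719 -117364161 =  - 59999442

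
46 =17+29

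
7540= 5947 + 1593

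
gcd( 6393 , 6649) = 1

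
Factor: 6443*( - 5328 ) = - 34328304= -2^4*3^2 * 17^1*37^1 * 379^1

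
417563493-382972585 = 34590908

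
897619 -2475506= - 1577887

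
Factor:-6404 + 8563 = 2159 = 17^1*127^1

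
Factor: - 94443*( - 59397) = 5609630871 = 3^2 * 13^1*1523^1 * 31481^1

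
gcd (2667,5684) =7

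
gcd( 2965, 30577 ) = 1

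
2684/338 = 7 + 159/169 = 7.94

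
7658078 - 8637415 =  - 979337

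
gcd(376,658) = 94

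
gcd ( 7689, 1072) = 1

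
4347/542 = 4347/542= 8.02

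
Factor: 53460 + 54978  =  108438 = 2^1 * 3^1*11^1 *31^1*53^1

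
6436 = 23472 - 17036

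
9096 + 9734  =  18830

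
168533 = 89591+78942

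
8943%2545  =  1308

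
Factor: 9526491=3^4*13^1*83^1 *109^1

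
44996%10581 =2672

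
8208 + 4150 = 12358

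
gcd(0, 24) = 24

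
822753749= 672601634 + 150152115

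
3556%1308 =940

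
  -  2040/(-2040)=1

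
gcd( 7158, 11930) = 2386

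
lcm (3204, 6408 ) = 6408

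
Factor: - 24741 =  - 3^2*2749^1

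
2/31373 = 2/31373 =0.00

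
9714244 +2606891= 12321135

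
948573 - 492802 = 455771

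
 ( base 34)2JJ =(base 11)2267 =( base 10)2977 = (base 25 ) 4j2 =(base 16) BA1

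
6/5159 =6/5159 = 0.00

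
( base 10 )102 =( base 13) 7b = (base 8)146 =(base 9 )123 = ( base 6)250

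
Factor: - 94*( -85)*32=2^6 * 5^1  *  17^1 * 47^1 = 255680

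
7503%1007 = 454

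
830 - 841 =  - 11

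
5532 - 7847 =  - 2315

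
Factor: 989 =23^1*43^1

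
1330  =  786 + 544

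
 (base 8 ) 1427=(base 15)37B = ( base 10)791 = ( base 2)1100010111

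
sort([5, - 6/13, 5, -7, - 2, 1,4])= [ - 7, - 2, - 6/13, 1,  4, 5,  5 ] 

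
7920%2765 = 2390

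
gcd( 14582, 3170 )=634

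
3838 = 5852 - 2014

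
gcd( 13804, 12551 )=7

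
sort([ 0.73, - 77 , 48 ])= [ - 77 , 0.73,48 ]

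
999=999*1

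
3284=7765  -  4481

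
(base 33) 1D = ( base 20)26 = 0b101110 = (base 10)46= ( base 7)64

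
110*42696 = 4696560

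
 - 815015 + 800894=-14121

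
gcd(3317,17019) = 31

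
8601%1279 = 927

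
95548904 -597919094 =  - 502370190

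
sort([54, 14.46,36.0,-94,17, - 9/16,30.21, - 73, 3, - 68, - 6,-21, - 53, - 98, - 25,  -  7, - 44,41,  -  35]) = [-98, - 94, - 73, - 68, - 53,  -  44,-35,-25,-21,-7, - 6, - 9/16,3 , 14.46, 17,  30.21,36.0,41,54] 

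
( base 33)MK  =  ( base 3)1000122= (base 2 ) 1011101010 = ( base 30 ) OQ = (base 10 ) 746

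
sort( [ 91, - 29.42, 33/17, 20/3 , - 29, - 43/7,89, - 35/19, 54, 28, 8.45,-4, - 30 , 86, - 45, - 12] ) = [ - 45 , - 30, - 29.42, - 29,- 12 ,  -  43/7, - 4, - 35/19, 33/17,20/3,8.45, 28,54,86,  89 , 91] 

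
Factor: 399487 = 11^1*23^1*1579^1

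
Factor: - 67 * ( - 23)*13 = 20033  =  13^1*23^1*67^1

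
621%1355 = 621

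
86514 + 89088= 175602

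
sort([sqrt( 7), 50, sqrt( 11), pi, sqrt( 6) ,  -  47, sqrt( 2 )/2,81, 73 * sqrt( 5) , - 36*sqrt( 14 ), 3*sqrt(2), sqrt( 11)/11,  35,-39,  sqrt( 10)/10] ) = [ - 36*sqrt( 14 ),- 47, - 39,  sqrt(11)/11,sqrt( 10)/10,sqrt( 2 )/2, sqrt ( 6), sqrt( 7), pi,sqrt (11), 3*sqrt( 2),35, 50,  81, 73*sqrt( 5 ) ] 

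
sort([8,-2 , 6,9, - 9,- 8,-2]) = [ - 9, - 8, - 2,  -  2,6,8,  9 ]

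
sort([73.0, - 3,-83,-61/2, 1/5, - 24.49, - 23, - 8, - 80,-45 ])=[ - 83, - 80, - 45,- 61/2,-24.49, - 23, - 8, - 3,1/5, 73.0 ]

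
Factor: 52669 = 31^1*1699^1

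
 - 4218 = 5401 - 9619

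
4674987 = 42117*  111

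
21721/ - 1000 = -22 + 279/1000  =  - 21.72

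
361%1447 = 361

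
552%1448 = 552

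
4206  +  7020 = 11226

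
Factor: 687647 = 687647^1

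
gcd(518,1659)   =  7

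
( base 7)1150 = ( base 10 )427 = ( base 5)3202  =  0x1AB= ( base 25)H2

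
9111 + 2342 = 11453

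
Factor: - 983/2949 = -1/3 = -3^( - 1) 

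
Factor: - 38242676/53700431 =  - 2^2*29^( - 1)*37^( - 1) * 50047^( - 1)*9560669^1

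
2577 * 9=23193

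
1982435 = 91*21785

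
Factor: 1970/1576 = 5/4 = 2^(  -  2)*5^1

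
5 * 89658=448290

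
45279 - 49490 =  - 4211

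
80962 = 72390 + 8572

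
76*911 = 69236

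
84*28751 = 2415084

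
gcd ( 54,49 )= 1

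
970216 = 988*982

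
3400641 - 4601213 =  - 1200572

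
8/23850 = 4/11925 = 0.00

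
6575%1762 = 1289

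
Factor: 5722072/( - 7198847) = - 2^3*715259^1*7198847^ ( - 1) 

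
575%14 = 1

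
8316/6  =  1386 = 1386.00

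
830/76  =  10 + 35/38 = 10.92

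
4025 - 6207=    - 2182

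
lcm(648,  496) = 40176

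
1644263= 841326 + 802937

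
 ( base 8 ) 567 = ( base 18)12f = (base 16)177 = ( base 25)f0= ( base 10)375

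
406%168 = 70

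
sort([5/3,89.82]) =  [ 5/3, 89.82]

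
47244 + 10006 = 57250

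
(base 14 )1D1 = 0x17B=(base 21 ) i1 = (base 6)1431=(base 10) 379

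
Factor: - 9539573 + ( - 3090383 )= - 2^2*3157489^1= - 12629956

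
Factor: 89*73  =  73^1*89^1=6497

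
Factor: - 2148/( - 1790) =6/5=2^1  *  3^1 * 5^(-1 ) 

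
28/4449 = 28/4449 = 0.01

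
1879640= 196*9590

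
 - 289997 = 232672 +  - 522669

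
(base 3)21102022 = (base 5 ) 133113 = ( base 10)5408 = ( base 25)8G8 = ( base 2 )1010100100000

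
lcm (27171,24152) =217368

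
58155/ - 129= - 19385/43=- 450.81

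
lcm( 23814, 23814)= 23814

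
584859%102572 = 71999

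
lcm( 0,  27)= 0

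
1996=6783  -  4787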